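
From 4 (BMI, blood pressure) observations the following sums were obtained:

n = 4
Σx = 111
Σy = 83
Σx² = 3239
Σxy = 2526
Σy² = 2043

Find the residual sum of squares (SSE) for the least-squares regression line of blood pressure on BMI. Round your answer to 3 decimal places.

Sxx = Σx² − (Σx)²/n = 3239 − 3080.25 = 158.75
Sxy = Σxy − (Σx)(Σy)/n = 2526 − 2303.25 = 222.75
Syy = Σy² − (Σy)²/n = 2043 − 1722.25 = 320.75
b = Sxy/Sxx = 222.75/158.75 = 1.403150
SSE = Syy − b·Sxy = 320.75 − 1.403150·222.75 = 8.198425

8.198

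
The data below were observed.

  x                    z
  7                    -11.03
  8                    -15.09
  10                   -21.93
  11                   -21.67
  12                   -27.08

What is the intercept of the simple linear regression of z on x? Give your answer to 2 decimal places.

9.26

n = 5, Σx = 48, Σy = -96.8, Σxy = -980.56, Σx² = 478
Sxx = Σx² − (Σx)²/n = 478 − 460.8 = 17.2
Sxy = Σxy − (Σx)(Σy)/n = -980.56 − (-929.28) = -51.28
b = Sxy/Sxx = -51.28/17.2 = -2.981395
a = ȳ − b·x̄ = -19.36 − (-2.981395)·9.6 = 9.261395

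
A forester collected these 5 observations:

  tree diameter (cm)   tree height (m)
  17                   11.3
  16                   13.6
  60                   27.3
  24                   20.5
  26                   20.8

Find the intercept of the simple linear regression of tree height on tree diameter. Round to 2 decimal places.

9.81

n = 5, Σx = 143, Σy = 93.5, Σxy = 3080.5, Σx² = 5397
Sxx = Σx² − (Σx)²/n = 5397 − 4089.8 = 1307.2
Sxy = Σxy − (Σx)(Σy)/n = 3080.5 − 2674.1 = 406.4
b = Sxy/Sxx = 406.4/1307.2 = 0.310894
a = ȳ − b·x̄ = 18.7 − 0.310894·28.6 = 9.808446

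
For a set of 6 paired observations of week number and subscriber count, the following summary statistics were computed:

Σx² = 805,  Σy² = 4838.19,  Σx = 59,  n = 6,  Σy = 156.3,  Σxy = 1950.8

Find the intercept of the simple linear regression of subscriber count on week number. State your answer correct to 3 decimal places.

7.950

Sxx = Σx² − (Σx)²/n = 805 − 580.166667 = 224.833333
Sxy = Σxy − (Σx)(Σy)/n = 1950.8 − 1536.95 = 413.85
b = Sxy/Sxx = 413.85/224.833333 = 1.840697
a = ȳ − b·x̄ = 26.05 − 1.840697·9.833333 = 7.949815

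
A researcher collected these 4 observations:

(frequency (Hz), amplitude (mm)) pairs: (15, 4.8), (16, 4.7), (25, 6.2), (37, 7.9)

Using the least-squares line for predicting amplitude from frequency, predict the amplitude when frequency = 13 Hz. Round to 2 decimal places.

4.40

n = 4, Σx = 93, Σy = 23.6, Σxy = 594.5, Σx² = 2475
Sxx = Σx² − (Σx)²/n = 2475 − 2162.25 = 312.75
Sxy = Σxy − (Σx)(Σy)/n = 594.5 − 548.7 = 45.8
b = Sxy/Sxx = 45.8/312.75 = 0.146443
a = ȳ − b·x̄ = 5.9 − 0.146443·23.25 = 2.495204
ŷ(13) = a + b·13 = 2.495204 + 0.146443·13 = 4.398961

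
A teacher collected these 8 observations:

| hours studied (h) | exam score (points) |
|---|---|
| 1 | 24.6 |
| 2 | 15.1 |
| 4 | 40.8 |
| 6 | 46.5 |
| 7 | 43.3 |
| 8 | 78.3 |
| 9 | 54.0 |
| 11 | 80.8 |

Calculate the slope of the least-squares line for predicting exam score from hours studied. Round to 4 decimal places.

5.9631

n = 8, Σx = 48, Σy = 383.4, Σxy = 2801.3, Σx² = 372
Sxx = Σx² − (Σx)²/n = 372 − 288 = 84
Sxy = Σxy − (Σx)(Σy)/n = 2801.3 − 2300.4 = 500.9
b = Sxy/Sxx = 500.9/84 = 5.963095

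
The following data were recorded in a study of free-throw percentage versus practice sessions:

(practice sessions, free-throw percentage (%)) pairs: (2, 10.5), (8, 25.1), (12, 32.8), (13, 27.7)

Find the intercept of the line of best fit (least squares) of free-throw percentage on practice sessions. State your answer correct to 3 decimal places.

8.266

n = 4, Σx = 35, Σy = 96.1, Σxy = 975.5, Σx² = 381
Sxx = Σx² − (Σx)²/n = 381 − 306.25 = 74.75
Sxy = Σxy − (Σx)(Σy)/n = 975.5 − 840.875 = 134.625
b = Sxy/Sxx = 134.625/74.75 = 1.801003
a = ȳ − b·x̄ = 24.025 − 1.801003·8.75 = 8.266221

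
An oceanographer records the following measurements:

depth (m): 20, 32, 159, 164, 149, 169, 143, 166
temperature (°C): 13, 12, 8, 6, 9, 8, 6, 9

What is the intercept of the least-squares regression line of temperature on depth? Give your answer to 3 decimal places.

13.293

n = 8, Σx = 1002, Σy = 71, Σxy = 7945, Σx² = 152368
Sxx = Σx² − (Σx)²/n = 152368 − 125500.5 = 26867.5
Sxy = Σxy − (Σx)(Σy)/n = 7945 − 8892.75 = -947.75
b = Sxy/Sxx = -947.75/26867.5 = -0.035275
a = ȳ − b·x̄ = 8.875 − (-0.035275)·125.25 = 13.293189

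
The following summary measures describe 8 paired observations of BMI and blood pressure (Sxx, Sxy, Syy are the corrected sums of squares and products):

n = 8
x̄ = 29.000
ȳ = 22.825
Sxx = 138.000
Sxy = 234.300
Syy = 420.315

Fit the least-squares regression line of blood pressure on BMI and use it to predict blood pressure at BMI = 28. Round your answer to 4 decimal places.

b = Sxy/Sxx = 234.3/138 = 1.697826
a = ȳ − b·x̄ = 22.825 − 1.697826·29 = -26.411957
ŷ(28) = a + b·28 = -26.411957 + 1.697826·28 = 21.127174

21.1272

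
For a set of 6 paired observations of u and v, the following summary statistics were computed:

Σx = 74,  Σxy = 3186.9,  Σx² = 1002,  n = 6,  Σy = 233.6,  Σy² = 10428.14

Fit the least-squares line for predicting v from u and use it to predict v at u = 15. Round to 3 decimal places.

48.063

Sxx = Σx² − (Σx)²/n = 1002 − 912.666667 = 89.333333
Sxy = Σxy − (Σx)(Σy)/n = 3186.9 − 2881.066667 = 305.833333
b = Sxy/Sxx = 305.833333/89.333333 = 3.423507
a = ȳ − b·x̄ = 38.933333 − 3.423507·12.333333 = -3.289925
ŷ(15) = a + b·15 = -3.289925 + 3.423507·15 = 48.062687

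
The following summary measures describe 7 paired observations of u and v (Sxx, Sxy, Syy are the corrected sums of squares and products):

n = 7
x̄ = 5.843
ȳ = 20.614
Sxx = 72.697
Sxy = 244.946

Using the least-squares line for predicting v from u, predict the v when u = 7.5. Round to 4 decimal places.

b = Sxy/Sxx = 244.946/72.697 = 3.369410
a = ȳ − b·x̄ = 20.614 − 3.369410·5.843 = 0.926537
ŷ(7.5) = a + b·7.5 = 0.926537 + 3.369410·7.5 = 26.197112

26.1971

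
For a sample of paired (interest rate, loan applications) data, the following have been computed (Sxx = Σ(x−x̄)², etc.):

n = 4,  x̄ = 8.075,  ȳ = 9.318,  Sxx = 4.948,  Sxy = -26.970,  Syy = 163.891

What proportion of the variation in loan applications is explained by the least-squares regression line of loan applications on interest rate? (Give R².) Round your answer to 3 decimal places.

R² = Sxy²/(Sxx·Syy) = (-26.97)²/(4.948·163.891) = 0.896968

0.897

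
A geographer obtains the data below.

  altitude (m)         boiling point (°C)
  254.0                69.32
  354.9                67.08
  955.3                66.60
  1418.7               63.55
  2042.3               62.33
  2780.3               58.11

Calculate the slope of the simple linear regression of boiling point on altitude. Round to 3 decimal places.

n = 6, Σx = 7805.5, Σy = 386.99, Σxy = 484055.129, Σx² = 15016835.17
Sxx = Σx² − (Σx)²/n = 15016835.17 − 10154305.041667 = 4862530.128333
Sxy = Σxy − (Σx)(Σy)/n = 484055.129 − 503441.740833 = -19386.611833
b = Sxy/Sxx = -19386.611833/4862530.128333 = -0.003987

-0.004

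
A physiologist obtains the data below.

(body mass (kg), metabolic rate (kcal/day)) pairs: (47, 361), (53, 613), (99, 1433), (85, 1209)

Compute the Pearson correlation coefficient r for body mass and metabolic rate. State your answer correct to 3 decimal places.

0.993

n = 4, Σx = 284, Σy = 3616, Σxy = 294088, Σx² = 22044, Σy² = 4021260
Sxx = Σx² − (Σx)²/n = 22044 − 20164 = 1880
Sxy = Σxy − (Σx)(Σy)/n = 294088 − 256736 = 37352
Syy = Σy² − (Σy)²/n = 4021260 − 3268864 = 752396
r = Sxy/√(Sxx·Syy) = 37352/√(1414504480) = 37352/37609.898697 = 0.993143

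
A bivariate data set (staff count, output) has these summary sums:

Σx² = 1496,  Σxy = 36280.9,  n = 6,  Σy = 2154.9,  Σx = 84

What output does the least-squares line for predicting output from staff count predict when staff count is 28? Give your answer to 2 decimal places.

Sxx = Σx² − (Σx)²/n = 1496 − 1176 = 320
Sxy = Σxy − (Σx)(Σy)/n = 36280.9 − 30168.6 = 6112.3
b = Sxy/Sxx = 6112.3/320 = 19.100938
a = ȳ − b·x̄ = 359.15 − 19.100938·14 = 91.736875
ŷ(28) = a + b·28 = 91.736875 + 19.100938·28 = 626.563125

626.56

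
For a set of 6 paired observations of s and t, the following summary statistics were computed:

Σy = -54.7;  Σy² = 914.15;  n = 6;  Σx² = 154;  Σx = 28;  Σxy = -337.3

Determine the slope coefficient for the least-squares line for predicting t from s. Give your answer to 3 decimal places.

-3.516

Sxx = Σx² − (Σx)²/n = 154 − 130.666667 = 23.333333
Sxy = Σxy − (Σx)(Σy)/n = -337.3 − (-255.266667) = -82.033333
b = Sxy/Sxx = -82.033333/23.333333 = -3.515714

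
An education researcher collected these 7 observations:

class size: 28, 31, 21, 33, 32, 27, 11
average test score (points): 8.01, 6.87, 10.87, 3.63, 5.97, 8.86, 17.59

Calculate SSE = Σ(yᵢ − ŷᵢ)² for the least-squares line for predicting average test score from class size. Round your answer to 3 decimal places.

3.682

n = 7, Σx = 183, Σy = 61.8, Σxy = 1409.06, Σx² = 5149, Σy² = 666.2394
Sxx = Σx² − (Σx)²/n = 5149 − 4784.142857 = 364.857143
Sxy = Σxy − (Σx)(Σy)/n = 1409.06 − 1615.628571 = -206.568571
Syy = Σy² − (Σy)²/n = 666.2394 − 545.605714 = 120.633686
b = Sxy/Sxx = -206.568571/364.857143 = -0.566163
SSE = Syy − b·Sxy = 120.633686 − (-0.566163)·(-206.568571) = 3.682228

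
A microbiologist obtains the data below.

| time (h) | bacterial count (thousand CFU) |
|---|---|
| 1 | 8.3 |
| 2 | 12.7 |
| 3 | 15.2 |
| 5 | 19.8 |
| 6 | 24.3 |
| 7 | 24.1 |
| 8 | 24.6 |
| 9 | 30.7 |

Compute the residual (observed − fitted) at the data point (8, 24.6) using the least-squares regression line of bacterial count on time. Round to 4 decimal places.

-2.5622

n = 8, Σx = 41, Σy = 159.7, Σxy = 965.9, Σx² = 269
Sxx = Σx² − (Σx)²/n = 269 − 210.125 = 58.875
Sxy = Σxy − (Σx)(Σy)/n = 965.9 − 818.4625 = 147.4375
b = Sxy/Sxx = 147.4375/58.875 = 2.504246
a = ȳ − b·x̄ = 19.9625 − 2.504246·5.125 = 7.128238
ŷ(8) = 7.128238 + 2.504246·8 = 27.162208
residual = y − ŷ = 24.6 − 27.162208 = -2.562208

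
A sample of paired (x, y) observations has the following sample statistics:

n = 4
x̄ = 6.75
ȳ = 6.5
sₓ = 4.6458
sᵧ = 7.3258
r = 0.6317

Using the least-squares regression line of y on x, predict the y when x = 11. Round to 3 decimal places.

b = r · sᵧ/sₓ = 0.6317 · 7.3258/4.6458 = 0.996106
a = ȳ − b·x̄ = 6.5 − 0.996106·6.75 = -0.223713
ŷ(11) = a + b·11 = -0.223713 + 0.996106·11 = 10.733449

10.733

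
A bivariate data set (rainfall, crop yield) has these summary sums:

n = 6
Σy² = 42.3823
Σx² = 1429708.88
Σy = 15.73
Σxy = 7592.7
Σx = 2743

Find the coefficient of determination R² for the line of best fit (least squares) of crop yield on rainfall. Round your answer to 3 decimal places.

Sxx = Σx² − (Σx)²/n = 1429708.88 − 1254008.166667 = 175700.713333
Sxy = Σxy − (Σx)(Σy)/n = 7592.7 − 7191.231667 = 401.468333
Syy = Σy² − (Σy)²/n = 42.3823 − 41.238817 = 1.143483
R² = Sxy²/(Sxx·Syy) = (401.468333)²/(175700.713333·1.143483) = 0.802231

0.802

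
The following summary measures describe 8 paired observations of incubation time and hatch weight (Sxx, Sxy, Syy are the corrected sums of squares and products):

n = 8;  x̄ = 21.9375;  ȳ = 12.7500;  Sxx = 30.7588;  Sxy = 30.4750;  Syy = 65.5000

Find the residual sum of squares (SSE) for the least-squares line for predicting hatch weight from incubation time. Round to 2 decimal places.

b = Sxy/Sxx = 30.475/30.7588 = 0.990773
SSE = Syy − b·Sxy = 65.5 − 0.990773·30.475 = 35.306181

35.31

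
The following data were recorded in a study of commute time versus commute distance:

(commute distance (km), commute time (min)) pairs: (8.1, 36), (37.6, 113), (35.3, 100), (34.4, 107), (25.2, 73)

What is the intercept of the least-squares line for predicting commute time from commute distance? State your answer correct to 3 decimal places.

13.030

n = 5, Σx = 140.6, Σy = 429, Σxy = 13590.8, Σx² = 4543.86
Sxx = Σx² − (Σx)²/n = 4543.86 − 3953.672 = 590.188
Sxy = Σxy − (Σx)(Σy)/n = 13590.8 − 12063.48 = 1527.32
b = Sxy/Sxx = 1527.32/590.188 = 2.587853
a = ȳ − b·x̄ = 85.8 − 2.587853·28.12 = 13.029563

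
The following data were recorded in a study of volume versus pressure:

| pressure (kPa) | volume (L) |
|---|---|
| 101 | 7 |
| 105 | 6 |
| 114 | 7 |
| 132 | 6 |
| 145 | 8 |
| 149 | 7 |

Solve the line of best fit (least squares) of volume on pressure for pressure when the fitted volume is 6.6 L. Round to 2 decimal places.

109.04

n = 6, Σx = 746, Σy = 41, Σxy = 5130, Σx² = 94872
Sxx = Σx² − (Σx)²/n = 94872 − 92752.666667 = 2119.333333
Sxy = Σxy − (Σx)(Σy)/n = 5130 − 5097.666667 = 32.333333
b = Sxy/Sxx = 32.333333/2119.333333 = 0.015256
a = ȳ − b·x̄ = 6.833333 − 0.015256·124.333333 = 4.936458
Set a + b·x = 6.6: x = (6.6 − 4.936458) / 0.015256 = 109.039175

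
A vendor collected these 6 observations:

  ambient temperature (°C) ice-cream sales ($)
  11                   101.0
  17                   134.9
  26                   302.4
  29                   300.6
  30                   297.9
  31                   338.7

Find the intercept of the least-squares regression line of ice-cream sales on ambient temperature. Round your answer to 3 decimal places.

n = 6, Σx = 144, Σy = 1475.5, Σxy = 39420.8, Σx² = 3788
Sxx = Σx² − (Σx)²/n = 3788 − 3456 = 332
Sxy = Σxy − (Σx)(Σy)/n = 39420.8 − 35412 = 4008.8
b = Sxy/Sxx = 4008.8/332 = 12.074699
a = ȳ − b·x̄ = 245.916667 − 12.074699·24 = -43.876104

-43.876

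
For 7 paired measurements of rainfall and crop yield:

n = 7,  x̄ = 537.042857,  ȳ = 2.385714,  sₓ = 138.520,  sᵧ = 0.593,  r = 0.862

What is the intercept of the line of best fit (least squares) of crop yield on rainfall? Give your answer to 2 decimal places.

0.40

b = r · sᵧ/sₓ = 0.862 · 0.593/138.52 = 0.003690
a = ȳ − b·x̄ = 2.385714 − 0.003690·537.042857 = 0.403920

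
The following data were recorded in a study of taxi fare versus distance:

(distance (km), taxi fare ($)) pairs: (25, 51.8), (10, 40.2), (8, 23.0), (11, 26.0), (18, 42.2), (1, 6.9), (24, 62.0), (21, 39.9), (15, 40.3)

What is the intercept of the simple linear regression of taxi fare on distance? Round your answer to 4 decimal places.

n = 9, Σx = 133, Σy = 332.3, Σxy = 5863.9, Σx² = 2477
Sxx = Σx² − (Σx)²/n = 2477 − 1965.444444 = 511.555556
Sxy = Σxy − (Σx)(Σy)/n = 5863.9 − 4910.655556 = 953.244444
b = Sxy/Sxx = 953.244444/511.555556 = 1.863423
a = ȳ − b·x̄ = 36.922222 − 1.863423·14.777778 = 9.384970

9.3850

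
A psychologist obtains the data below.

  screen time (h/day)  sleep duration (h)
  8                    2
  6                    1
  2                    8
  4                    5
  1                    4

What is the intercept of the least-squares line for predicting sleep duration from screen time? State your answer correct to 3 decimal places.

6.817

n = 5, Σx = 21, Σy = 20, Σxy = 62, Σx² = 121
Sxx = Σx² − (Σx)²/n = 121 − 88.2 = 32.8
Sxy = Σxy − (Σx)(Σy)/n = 62 − 84 = -22
b = Sxy/Sxx = -22/32.8 = -0.670732
a = ȳ − b·x̄ = 4 − (-0.670732)·4.2 = 6.817073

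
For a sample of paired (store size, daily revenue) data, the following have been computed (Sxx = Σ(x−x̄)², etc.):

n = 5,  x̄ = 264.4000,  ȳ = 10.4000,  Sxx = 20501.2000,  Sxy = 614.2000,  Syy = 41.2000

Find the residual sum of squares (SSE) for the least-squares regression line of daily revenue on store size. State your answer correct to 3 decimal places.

b = Sxy/Sxx = 614.2/20501.2 = 0.029959
SSE = Syy − b·Sxy = 41.2 − 0.029959·614.2 = 22.799046

22.799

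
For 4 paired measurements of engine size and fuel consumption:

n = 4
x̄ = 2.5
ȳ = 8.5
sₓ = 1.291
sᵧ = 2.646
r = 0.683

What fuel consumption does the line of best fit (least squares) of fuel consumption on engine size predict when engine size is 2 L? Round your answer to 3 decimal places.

7.800

b = r · sᵧ/sₓ = 0.683 · 2.646/1.291 = 1.399859
a = ȳ − b·x̄ = 8.5 − 1.399859·2.5 = 5.000352
ŷ(2) = a + b·2 = 5.000352 + 1.399859·2 = 7.800070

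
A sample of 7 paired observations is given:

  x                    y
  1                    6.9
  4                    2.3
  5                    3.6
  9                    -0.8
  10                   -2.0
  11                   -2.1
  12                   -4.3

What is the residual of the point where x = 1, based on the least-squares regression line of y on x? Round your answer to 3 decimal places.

0.410

n = 7, Σx = 52, Σy = 3.6, Σxy = -67.8, Σx² = 488
Sxx = Σx² − (Σx)²/n = 488 − 386.285714 = 101.714286
Sxy = Σxy − (Σx)(Σy)/n = -67.8 − 26.742857 = -94.542857
b = Sxy/Sxx = -94.542857/101.714286 = -0.929494
a = ȳ − b·x̄ = 0.514286 − (-0.929494)·7.428571 = 7.419101
ŷ(1) = 7.419101 + (-0.929494)·1 = 6.489607
residual = y − ŷ = 6.9 − 6.489607 = 0.410393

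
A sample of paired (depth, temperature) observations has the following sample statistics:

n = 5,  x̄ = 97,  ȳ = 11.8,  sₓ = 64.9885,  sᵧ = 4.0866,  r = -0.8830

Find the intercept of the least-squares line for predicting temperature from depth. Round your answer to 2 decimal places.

17.19

b = r · sᵧ/sₓ = -0.883 · 4.0866/64.9885 = -0.055525
a = ȳ − b·x̄ = 11.8 − (-0.055525)·97 = 17.185897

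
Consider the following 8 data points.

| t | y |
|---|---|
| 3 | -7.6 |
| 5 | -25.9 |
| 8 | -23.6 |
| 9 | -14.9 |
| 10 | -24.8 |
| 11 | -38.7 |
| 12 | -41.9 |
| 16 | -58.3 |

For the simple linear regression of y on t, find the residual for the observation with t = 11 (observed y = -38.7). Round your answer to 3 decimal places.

-3.112

n = 8, Σx = 74, Σy = -235.7, Σxy = -2584.5, Σx² = 800
Sxx = Σx² − (Σx)²/n = 800 − 684.5 = 115.5
Sxy = Σxy − (Σx)(Σy)/n = -2584.5 − (-2180.225) = -404.275
b = Sxy/Sxx = -404.275/115.5 = -3.500216
a = ȳ − b·x̄ = -29.4625 − (-3.500216)·9.25 = 2.914502
ŷ(11) = 2.914502 + (-3.500216)·11 = -35.587879
residual = y − ŷ = -38.7 − (-35.587879) = -3.112121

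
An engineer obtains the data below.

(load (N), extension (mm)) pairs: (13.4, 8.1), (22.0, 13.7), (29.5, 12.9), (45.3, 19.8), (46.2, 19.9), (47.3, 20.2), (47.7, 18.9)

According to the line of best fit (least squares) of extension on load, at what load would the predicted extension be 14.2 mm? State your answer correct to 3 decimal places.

n = 7, Σx = 251.4, Σy = 113.5, Σxy = 4463.8, Σx² = 10232.92
Sxx = Σx² − (Σx)²/n = 10232.92 − 9028.851429 = 1204.068571
Sxy = Σxy − (Σx)(Σy)/n = 4463.8 − 4076.271429 = 387.528571
b = Sxy/Sxx = 387.528571/1204.068571 = 0.321849
a = ȳ − b·x̄ = 16.214286 − 0.321849·35.914286 = 4.655300
Set a + b·x = 14.2: x = (14.2 − 4.655300) / 0.321849 = 29.655810

29.656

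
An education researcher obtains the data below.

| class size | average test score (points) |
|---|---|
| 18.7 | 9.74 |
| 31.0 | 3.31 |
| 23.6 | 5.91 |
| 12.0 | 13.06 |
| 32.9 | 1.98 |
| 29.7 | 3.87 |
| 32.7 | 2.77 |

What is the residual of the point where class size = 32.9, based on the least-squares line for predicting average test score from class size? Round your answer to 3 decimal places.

-0.203

n = 7, Σx = 180.6, Σy = 40.64, Σxy = 851.604, Σx² = 5045.44
Sxx = Σx² − (Σx)²/n = 5045.44 − 4659.48 = 385.96
Sxy = Σxy − (Σx)(Σy)/n = 851.604 − 1048.512 = -196.908
b = Sxy/Sxx = -196.908/385.96 = -0.510177
a = ȳ − b·x̄ = 5.805714 − (-0.510177)·25.8 = 18.968287
ŷ(32.9) = 18.968287 + (-0.510177)·32.9 = 2.183456
residual = y − ŷ = 1.98 − 2.183456 = -0.203456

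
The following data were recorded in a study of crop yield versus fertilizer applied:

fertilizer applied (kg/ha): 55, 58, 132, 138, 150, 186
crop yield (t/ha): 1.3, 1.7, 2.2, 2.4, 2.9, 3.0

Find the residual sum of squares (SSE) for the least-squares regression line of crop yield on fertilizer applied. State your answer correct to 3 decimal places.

0.194

n = 6, Σx = 719, Σy = 13.5, Σxy = 1784.7, Σx² = 99953, Σy² = 32.59
Sxx = Σx² − (Σx)²/n = 99953 − 86160.166667 = 13792.833333
Sxy = Σxy − (Σx)(Σy)/n = 1784.7 − 1617.75 = 166.95
Syy = Σy² − (Σy)²/n = 32.59 − 30.375 = 2.215
b = Sxy/Sxx = 166.95/13792.833333 = 0.012104
SSE = Syy − b·Sxy = 2.215 − 0.012104·166.95 = 0.194218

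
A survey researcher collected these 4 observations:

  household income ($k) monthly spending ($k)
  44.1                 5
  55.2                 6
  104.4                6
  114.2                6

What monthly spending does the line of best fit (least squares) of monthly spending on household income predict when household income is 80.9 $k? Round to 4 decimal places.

n = 4, Σx = 317.9, Σy = 23, Σxy = 1863.3, Σx² = 28932.85
Sxx = Σx² − (Σx)²/n = 28932.85 − 25265.1025 = 3667.7475
Sxy = Σxy − (Σx)(Σy)/n = 1863.3 − 1827.925 = 35.375
b = Sxy/Sxx = 35.375/3667.7475 = 0.009645
a = ȳ − b·x̄ = 5.75 − 0.009645·79.475 = 4.983473
ŷ(80.9) = a + b·80.9 = 4.983473 + 0.009645·80.9 = 5.763744

5.7637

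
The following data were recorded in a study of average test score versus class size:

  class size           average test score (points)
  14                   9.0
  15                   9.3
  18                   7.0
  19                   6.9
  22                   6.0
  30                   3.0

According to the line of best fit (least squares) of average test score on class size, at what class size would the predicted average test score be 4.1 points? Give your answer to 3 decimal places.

n = 6, Σx = 118, Σy = 41.2, Σxy = 744.6, Σx² = 2490
Sxx = Σx² − (Σx)²/n = 2490 − 2320.666667 = 169.333333
Sxy = Σxy − (Σx)(Σy)/n = 744.6 − 810.266667 = -65.666667
b = Sxy/Sxx = -65.666667/169.333333 = -0.387795
a = ȳ − b·x̄ = 6.866667 − (-0.387795)·19.666667 = 14.493307
Set a + b·x = 4.1: x = (4.1 − 14.493307) / (-0.387795) = 26.801015

26.801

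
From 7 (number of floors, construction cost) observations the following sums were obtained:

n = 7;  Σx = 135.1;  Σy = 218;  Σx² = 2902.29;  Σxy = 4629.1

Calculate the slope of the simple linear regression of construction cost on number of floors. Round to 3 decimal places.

1.430

Sxx = Σx² − (Σx)²/n = 2902.29 − 2607.43 = 294.86
Sxy = Σxy − (Σx)(Σy)/n = 4629.1 − 4207.4 = 421.7
b = Sxy/Sxx = 421.7/294.86 = 1.430170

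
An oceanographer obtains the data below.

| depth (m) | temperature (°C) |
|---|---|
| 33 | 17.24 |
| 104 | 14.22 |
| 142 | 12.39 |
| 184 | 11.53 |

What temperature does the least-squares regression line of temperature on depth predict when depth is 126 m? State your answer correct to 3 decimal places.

n = 4, Σx = 463, Σy = 55.38, Σxy = 5928.7, Σx² = 65925
Sxx = Σx² − (Σx)²/n = 65925 − 53592.25 = 12332.75
Sxy = Σxy − (Σx)(Σy)/n = 5928.7 − 6410.235 = -481.535
b = Sxy/Sxx = -481.535/12332.75 = -0.039045
a = ȳ − b·x̄ = 13.845 − (-0.039045)·115.75 = 18.364485
ŷ(126) = a + b·126 = 18.364485 + (-0.039045)·126 = 13.444786

13.445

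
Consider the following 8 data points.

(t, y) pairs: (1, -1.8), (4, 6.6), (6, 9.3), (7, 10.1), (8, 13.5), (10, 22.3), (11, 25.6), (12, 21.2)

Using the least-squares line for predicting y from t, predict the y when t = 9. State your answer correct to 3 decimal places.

n = 8, Σx = 59, Σy = 106.8, Σxy = 1018.1, Σx² = 531
Sxx = Σx² − (Σx)²/n = 531 − 435.125 = 95.875
Sxy = Σxy − (Σx)(Σy)/n = 1018.1 − 787.65 = 230.45
b = Sxy/Sxx = 230.45/95.875 = 2.403651
a = ȳ − b·x̄ = 13.35 − 2.403651·7.375 = -4.376923
ŷ(9) = a + b·9 = -4.376923 + 2.403651·9 = 17.255932

17.256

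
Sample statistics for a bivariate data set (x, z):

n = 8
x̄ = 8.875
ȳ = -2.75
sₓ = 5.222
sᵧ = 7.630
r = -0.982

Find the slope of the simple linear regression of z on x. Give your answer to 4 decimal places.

-1.4348

b = r · sᵧ/sₓ = -0.982 · 7.63/5.222 = -1.434826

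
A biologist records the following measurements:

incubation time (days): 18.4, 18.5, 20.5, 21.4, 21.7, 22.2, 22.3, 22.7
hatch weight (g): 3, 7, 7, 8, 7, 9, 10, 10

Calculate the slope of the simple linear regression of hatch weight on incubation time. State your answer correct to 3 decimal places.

n = 8, Σx = 167.7, Σy = 61, Σxy = 1301.1, Σx² = 3535.33
Sxx = Σx² − (Σx)²/n = 3535.33 − 3515.41125 = 19.91875
Sxy = Σxy − (Σx)(Σy)/n = 1301.1 − 1278.7125 = 22.3875
b = Sxy/Sxx = 22.3875/19.91875 = 1.123941

1.124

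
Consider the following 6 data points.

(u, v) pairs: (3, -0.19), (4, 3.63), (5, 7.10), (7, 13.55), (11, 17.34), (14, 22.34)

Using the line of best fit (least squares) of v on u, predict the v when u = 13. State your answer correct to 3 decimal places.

n = 6, Σx = 44, Σy = 63.77, Σxy = 647.8, Σx² = 416
Sxx = Σx² − (Σx)²/n = 416 − 322.666667 = 93.333333
Sxy = Σxy − (Σx)(Σy)/n = 647.8 − 467.646667 = 180.153333
b = Sxy/Sxx = 180.153333/93.333333 = 1.930214
a = ȳ − b·x̄ = 10.628333 − 1.930214·7.333333 = -3.526571
ŷ(13) = a + b·13 = -3.526571 + 1.930214·13 = 21.566214

21.566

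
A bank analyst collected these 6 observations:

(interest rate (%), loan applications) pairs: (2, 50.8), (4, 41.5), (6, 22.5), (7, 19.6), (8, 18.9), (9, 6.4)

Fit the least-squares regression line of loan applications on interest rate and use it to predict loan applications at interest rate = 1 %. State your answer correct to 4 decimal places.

n = 6, Σx = 36, Σy = 159.7, Σxy = 748.6, Σx² = 250
Sxx = Σx² − (Σx)²/n = 250 − 216 = 34
Sxy = Σxy − (Σx)(Σy)/n = 748.6 − 958.2 = -209.6
b = Sxy/Sxx = -209.6/34 = -6.164706
a = ȳ − b·x̄ = 26.616667 − (-6.164706)·6 = 63.604902
ŷ(1) = a + b·1 = 63.604902 + (-6.164706)·1 = 57.440196

57.4402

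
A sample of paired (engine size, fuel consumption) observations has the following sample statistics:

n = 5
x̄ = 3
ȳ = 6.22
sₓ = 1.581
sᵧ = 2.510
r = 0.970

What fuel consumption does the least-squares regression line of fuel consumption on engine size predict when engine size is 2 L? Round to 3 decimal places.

b = r · sᵧ/sₓ = 0.97 · 2.51/1.581 = 1.539975
a = ȳ − b·x̄ = 6.22 − 1.539975·3 = 1.600076
ŷ(2) = a + b·2 = 1.600076 + 1.539975·2 = 4.680025

4.680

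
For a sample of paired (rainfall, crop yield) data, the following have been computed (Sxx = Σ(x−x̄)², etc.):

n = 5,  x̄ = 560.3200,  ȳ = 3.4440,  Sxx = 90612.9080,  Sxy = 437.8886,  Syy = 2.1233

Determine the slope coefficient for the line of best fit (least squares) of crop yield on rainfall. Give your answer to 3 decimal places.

b = Sxy/Sxx = 437.8886/90612.908 = 0.004833

0.005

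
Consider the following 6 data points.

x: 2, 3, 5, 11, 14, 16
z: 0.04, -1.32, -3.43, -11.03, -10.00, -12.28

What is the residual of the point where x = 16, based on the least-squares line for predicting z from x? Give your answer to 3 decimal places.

n = 6, Σx = 51, Σy = -38.02, Σxy = -478.84, Σx² = 611
Sxx = Σx² − (Σx)²/n = 611 − 433.5 = 177.5
Sxy = Σxy − (Σx)(Σy)/n = -478.84 − (-323.17) = -155.67
b = Sxy/Sxx = -155.67/177.5 = -0.877014
a = ȳ − b·x̄ = -6.336667 − (-0.877014)·8.5 = 1.117953
ŷ(16) = 1.117953 + (-0.877014)·16 = -12.914272
residual = y − ŷ = -12.28 − (-12.914272) = 0.634272

0.634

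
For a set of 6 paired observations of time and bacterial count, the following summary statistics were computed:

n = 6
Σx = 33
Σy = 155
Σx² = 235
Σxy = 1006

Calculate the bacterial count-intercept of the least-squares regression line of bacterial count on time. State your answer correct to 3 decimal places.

10.053

Sxx = Σx² − (Σx)²/n = 235 − 181.5 = 53.5
Sxy = Σxy − (Σx)(Σy)/n = 1006 − 852.5 = 153.5
b = Sxy/Sxx = 153.5/53.5 = 2.869159
a = ȳ − b·x̄ = 25.833333 − 2.869159·5.5 = 10.052960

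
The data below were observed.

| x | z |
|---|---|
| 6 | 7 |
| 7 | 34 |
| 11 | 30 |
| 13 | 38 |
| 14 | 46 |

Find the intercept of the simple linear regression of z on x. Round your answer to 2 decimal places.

-2.53

n = 5, Σx = 51, Σy = 155, Σxy = 1748, Σx² = 571
Sxx = Σx² − (Σx)²/n = 571 − 520.2 = 50.8
Sxy = Σxy − (Σx)(Σy)/n = 1748 − 1581 = 167
b = Sxy/Sxx = 167/50.8 = 3.287402
a = ȳ − b·x̄ = 31 − 3.287402·10.2 = -2.531496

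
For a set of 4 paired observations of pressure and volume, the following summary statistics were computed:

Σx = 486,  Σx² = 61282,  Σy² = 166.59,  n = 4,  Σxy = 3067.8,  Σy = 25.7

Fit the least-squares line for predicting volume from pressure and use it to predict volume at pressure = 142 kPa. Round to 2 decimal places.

Sxx = Σx² − (Σx)²/n = 61282 − 59049 = 2233
Sxy = Σxy − (Σx)(Σy)/n = 3067.8 − 3122.55 = -54.75
b = Sxy/Sxx = -54.75/2233 = -0.024519
a = ȳ − b·x̄ = 6.425 − (-0.024519)·121.5 = 9.404008
ŷ(142) = a + b·142 = 9.404008 + (-0.024519)·142 = 5.922369

5.92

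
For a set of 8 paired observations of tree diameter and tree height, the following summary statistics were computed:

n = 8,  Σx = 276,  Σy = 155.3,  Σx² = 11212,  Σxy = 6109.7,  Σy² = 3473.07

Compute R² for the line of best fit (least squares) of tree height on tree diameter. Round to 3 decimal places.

Sxx = Σx² − (Σx)²/n = 11212 − 9522 = 1690
Sxy = Σxy − (Σx)(Σy)/n = 6109.7 − 5357.85 = 751.85
Syy = Σy² − (Σy)²/n = 3473.07 − 3014.76125 = 458.30875
R² = Sxy²/(Sxx·Syy) = (751.85)²/(1690·458.30875) = 0.729823

0.730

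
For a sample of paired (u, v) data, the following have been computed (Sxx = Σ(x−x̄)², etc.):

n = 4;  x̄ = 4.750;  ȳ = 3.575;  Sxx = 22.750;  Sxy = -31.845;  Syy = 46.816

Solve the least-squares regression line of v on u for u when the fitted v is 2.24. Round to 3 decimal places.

5.704

b = Sxy/Sxx = -31.845/22.75 = -1.399780
a = ȳ − b·x̄ = 3.575 − (-1.399780)·4.75 = 10.223956
Set a + b·x = 2.24: x = (2.24 − 10.223956) / (-1.399780) = 5.703721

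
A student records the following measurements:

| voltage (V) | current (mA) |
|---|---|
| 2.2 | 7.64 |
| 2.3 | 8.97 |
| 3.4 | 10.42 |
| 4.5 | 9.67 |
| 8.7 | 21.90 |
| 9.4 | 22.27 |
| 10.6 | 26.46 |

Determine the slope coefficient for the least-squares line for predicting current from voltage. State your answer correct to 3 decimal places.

2.162

n = 7, Σx = 41.1, Σy = 107.33, Σxy = 796.726, Σx² = 318.35
Sxx = Σx² − (Σx)²/n = 318.35 − 241.315714 = 77.034286
Sxy = Σxy − (Σx)(Σy)/n = 796.726 − 630.180429 = 166.545571
b = Sxy/Sxx = 166.545571/77.034286 = 2.161967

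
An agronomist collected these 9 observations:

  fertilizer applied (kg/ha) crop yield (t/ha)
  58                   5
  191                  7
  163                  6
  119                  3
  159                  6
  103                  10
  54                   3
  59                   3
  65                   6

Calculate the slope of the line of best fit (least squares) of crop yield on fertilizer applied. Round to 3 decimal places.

0.017

n = 9, Σx = 971, Σy = 49, Σxy = 5675, Σx² = 127087
Sxx = Σx² − (Σx)²/n = 127087 − 104760.111111 = 22326.888889
Sxy = Σxy − (Σx)(Σy)/n = 5675 − 5286.555556 = 388.444444
b = Sxy/Sxx = 388.444444/22326.888889 = 0.017398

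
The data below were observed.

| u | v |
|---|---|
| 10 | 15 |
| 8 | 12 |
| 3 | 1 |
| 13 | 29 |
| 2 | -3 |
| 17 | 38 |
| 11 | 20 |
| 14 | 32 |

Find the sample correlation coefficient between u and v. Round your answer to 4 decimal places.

0.9902

n = 8, Σx = 78, Σy = 144, Σxy = 1934, Σx² = 952, Σy² = 4088
Sxx = Σx² − (Σx)²/n = 952 − 760.5 = 191.5
Sxy = Σxy − (Σx)(Σy)/n = 1934 − 1404 = 530
Syy = Σy² − (Σy)²/n = 4088 − 2592 = 1496
r = Sxy/√(Sxx·Syy) = 530/√(286484) = 530/535.242001 = 0.990206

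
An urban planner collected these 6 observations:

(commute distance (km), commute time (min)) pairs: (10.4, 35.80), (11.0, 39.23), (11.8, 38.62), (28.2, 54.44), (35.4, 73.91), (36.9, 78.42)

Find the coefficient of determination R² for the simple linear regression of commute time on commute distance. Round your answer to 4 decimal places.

0.9557

n = 6, Σx = 133.7, Σy = 320.42, Σxy = 8304.886, Σx² = 3778.41, Σy² = 18888.2354
Sxx = Σx² − (Σx)²/n = 3778.41 − 2979.281667 = 799.128333
Sxy = Σxy − (Σx)(Σy)/n = 8304.886 − 7140.025667 = 1164.860333
Syy = Σy² − (Σy)²/n = 18888.2354 − 17111.496067 = 1776.739333
R² = Sxy²/(Sxx·Syy) = (1164.860333)²/(799.128333·1776.739333) = 0.955669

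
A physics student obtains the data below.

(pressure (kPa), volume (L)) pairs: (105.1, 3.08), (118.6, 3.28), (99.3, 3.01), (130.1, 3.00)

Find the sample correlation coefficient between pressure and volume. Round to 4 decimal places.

n = 4, Σx = 453.1, Σy = 12.37, Σxy = 1401.909, Σx² = 51898.47, Σy² = 38.3049
Sxx = Σx² − (Σx)²/n = 51898.47 − 51324.9025 = 573.5675
Sxy = Σxy − (Σx)(Σy)/n = 1401.909 − 1401.21175 = 0.69725
Syy = Σy² − (Σy)²/n = 38.3049 − 38.254225 = 0.050675
r = Sxy/√(Sxx·Syy) = 0.69725/√(29.065533) = 0.69725/5.391246 = 0.129330

0.1293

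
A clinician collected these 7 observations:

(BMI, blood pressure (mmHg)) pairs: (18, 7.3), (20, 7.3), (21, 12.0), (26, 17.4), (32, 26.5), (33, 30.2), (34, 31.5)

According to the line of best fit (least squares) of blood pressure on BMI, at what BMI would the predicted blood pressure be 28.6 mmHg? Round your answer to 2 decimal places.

n = 7, Σx = 184, Σy = 132.2, Σxy = 3897.4, Σx² = 5110
Sxx = Σx² − (Σx)²/n = 5110 − 4836.571429 = 273.428571
Sxy = Σxy − (Σx)(Σy)/n = 3897.4 − 3474.971429 = 422.428571
b = Sxy/Sxx = 422.428571/273.428571 = 1.544932
a = ȳ − b·x̄ = 18.885714 − 1.544932·26.285714 = -21.723929
Set a + b·x = 28.6: x = (28.6 − (-21.723929)) / 1.544932 = 32.573554

32.57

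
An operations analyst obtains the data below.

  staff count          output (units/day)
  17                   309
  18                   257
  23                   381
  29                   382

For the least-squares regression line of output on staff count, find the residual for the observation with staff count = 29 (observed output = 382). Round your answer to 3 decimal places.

n = 4, Σx = 87, Σy = 1329, Σxy = 29720, Σx² = 1983
Sxx = Σx² − (Σx)²/n = 1983 − 1892.25 = 90.75
Sxy = Σxy − (Σx)(Σy)/n = 29720 − 28905.75 = 814.25
b = Sxy/Sxx = 814.25/90.75 = 8.972452
a = ȳ − b·x̄ = 332.25 − 8.972452·21.75 = 137.099174
ŷ(29) = 137.099174 + 8.972452·29 = 397.300275
residual = y − ŷ = 382 − 397.300275 = -15.300275

-15.300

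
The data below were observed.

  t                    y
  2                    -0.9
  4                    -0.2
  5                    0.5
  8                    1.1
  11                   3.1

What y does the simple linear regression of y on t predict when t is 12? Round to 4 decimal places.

n = 5, Σx = 30, Σy = 3.6, Σxy = 42.8, Σx² = 230
Sxx = Σx² − (Σx)²/n = 230 − 180 = 50
Sxy = Σxy − (Σx)(Σy)/n = 42.8 − 21.6 = 21.2
b = Sxy/Sxx = 21.2/50 = 0.424
a = ȳ − b·x̄ = 0.72 − 0.424·6 = -1.824
ŷ(12) = a + b·12 = -1.824 + 0.424·12 = 3.264

3.2640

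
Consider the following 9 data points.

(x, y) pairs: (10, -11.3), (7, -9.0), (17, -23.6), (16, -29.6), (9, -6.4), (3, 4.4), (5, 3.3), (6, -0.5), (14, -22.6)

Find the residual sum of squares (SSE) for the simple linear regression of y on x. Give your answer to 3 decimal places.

77.900

n = 9, Σx = 87, Σy = -95.3, Σxy = -1398.1, Σx² = 1041, Σy² = 2224.03
Sxx = Σx² − (Σx)²/n = 1041 − 841 = 200
Sxy = Σxy − (Σx)(Σy)/n = -1398.1 − (-921.233333) = -476.866667
Syy = Σy² − (Σy)²/n = 2224.03 − 1009.121111 = 1214.908889
b = Sxy/Sxx = -476.866667/200 = -2.384333
SSE = Syy − b·Sxy = 1214.908889 − (-2.384333)·(-476.866667) = 77.8998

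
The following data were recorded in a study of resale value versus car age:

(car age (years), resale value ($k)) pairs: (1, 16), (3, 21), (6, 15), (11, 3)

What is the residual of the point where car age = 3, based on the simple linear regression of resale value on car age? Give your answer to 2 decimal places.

n = 4, Σx = 21, Σy = 55, Σxy = 202, Σx² = 167
Sxx = Σx² − (Σx)²/n = 167 − 110.25 = 56.75
Sxy = Σxy − (Σx)(Σy)/n = 202 − 288.75 = -86.75
b = Sxy/Sxx = -86.75/56.75 = -1.528634
a = ȳ − b·x̄ = 13.75 − (-1.528634)·5.25 = 21.775330
ŷ(3) = 21.775330 + (-1.528634)·3 = 17.189427
residual = y − ŷ = 21 − 17.189427 = 3.810573

3.81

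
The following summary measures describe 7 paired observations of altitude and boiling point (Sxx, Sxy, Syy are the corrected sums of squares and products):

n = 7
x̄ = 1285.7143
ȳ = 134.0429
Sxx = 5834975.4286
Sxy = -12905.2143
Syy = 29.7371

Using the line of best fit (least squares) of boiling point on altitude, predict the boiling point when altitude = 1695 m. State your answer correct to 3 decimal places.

b = Sxy/Sxx = -12905.2143/5834975.4286 = -0.002212
a = ȳ − b·x̄ = 134.0429 − (-0.002212)·1285.7143 = 136.886514
ŷ(1695) = a + b·1695 = 136.886514 + (-0.002212)·1695 = 133.137683

133.138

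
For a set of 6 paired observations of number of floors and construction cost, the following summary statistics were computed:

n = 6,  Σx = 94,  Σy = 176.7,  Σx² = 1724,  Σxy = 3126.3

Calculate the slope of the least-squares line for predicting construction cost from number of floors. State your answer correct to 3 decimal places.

1.424

Sxx = Σx² − (Σx)²/n = 1724 − 1472.666667 = 251.333333
Sxy = Σxy − (Σx)(Σy)/n = 3126.3 − 2768.3 = 358
b = Sxy/Sxx = 358/251.333333 = 1.424403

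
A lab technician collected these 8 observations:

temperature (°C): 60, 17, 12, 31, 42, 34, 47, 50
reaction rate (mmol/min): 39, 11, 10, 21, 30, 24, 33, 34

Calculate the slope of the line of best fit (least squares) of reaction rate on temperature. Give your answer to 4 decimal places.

n = 8, Σx = 293, Σy = 202, Σxy = 8625, Σx² = 12623
Sxx = Σx² − (Σx)²/n = 12623 − 10731.125 = 1891.875
Sxy = Σxy − (Σx)(Σy)/n = 8625 − 7398.25 = 1226.75
b = Sxy/Sxx = 1226.75/1891.875 = 0.648431

0.6484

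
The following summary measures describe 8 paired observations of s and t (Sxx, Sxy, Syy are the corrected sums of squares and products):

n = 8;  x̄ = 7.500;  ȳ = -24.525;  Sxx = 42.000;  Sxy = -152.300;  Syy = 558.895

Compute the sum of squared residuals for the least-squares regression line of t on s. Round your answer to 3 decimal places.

b = Sxy/Sxx = -152.3/42 = -3.626190
SSE = Syy − b·Sxy = 558.895 − (-3.626190)·(-152.3) = 6.626190

6.626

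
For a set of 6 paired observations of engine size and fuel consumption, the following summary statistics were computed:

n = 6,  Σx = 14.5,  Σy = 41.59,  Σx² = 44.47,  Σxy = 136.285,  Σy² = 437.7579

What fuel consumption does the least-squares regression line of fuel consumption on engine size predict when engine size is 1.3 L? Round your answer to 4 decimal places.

2.6945

Sxx = Σx² − (Σx)²/n = 44.47 − 35.041667 = 9.428333
Sxy = Σxy − (Σx)(Σy)/n = 136.285 − 100.509167 = 35.775833
b = Sxy/Sxx = 35.775833/9.428333 = 3.794502
a = ȳ − b·x̄ = 6.931667 − 3.794502·2.416667 = -2.238381
ŷ(1.3) = a + b·1.3 = -2.238381 + 3.794502·1.3 = 2.694472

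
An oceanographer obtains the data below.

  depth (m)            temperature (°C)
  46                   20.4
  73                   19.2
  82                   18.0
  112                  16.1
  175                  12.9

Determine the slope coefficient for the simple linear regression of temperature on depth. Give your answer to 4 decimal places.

-0.0593

n = 5, Σx = 488, Σy = 86.6, Σxy = 7876.7, Σx² = 57338
Sxx = Σx² − (Σx)²/n = 57338 − 47628.8 = 9709.2
Sxy = Σxy − (Σx)(Σy)/n = 7876.7 − 8452.16 = -575.46
b = Sxy/Sxx = -575.46/9709.2 = -0.059270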